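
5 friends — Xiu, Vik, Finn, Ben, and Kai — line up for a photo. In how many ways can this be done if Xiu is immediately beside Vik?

48

Treat {Xiu, Vik} as a single unit. There are 4 units to order, and the pair itself can be ordered 2 ways.
So the count is 2·(4)! = 48.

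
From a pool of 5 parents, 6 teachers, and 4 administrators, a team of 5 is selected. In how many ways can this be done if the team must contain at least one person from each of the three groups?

2170

Total 5-person selections from all 15: C(15,5) = 3003.
Subtract selections that omit an entire group: no parents → C(10,5) = 252; no teachers → C(9,5) = 126; no administrators → C(11,5) = 462.
Add back selections omitting two groups (i.e. drawn from a single group): C(5,5) + C(6,5) + C(4,5) = 7.
By inclusion–exclusion: 3003 − 840 + 7 = 2170.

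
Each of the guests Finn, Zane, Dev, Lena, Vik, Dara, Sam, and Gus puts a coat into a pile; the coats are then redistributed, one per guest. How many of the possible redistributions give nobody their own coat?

Count assignments avoiding every fixed point. For any j of the 8 guests fixed to their own coat, the other 8−j can be arranged in (8−j)! ways.
By inclusion–exclusion this is Σ_{j=0}^{8} (−1)^j C(8,j)·(8−j)!.
Computing: 40320 − 40320 + 20160 − 6720 + 1680 − 336 + 56 − 8 + 1 = 14833.

14833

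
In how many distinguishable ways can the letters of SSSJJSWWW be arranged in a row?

1260

The 9 letters of SSSJJSWWW have repeats: J appearing twice, S appearing 4 times, and W appearing 3 times.
The number of distinct arrangements is 9!/(4!·3!·2!) = 362880/288 = 1260.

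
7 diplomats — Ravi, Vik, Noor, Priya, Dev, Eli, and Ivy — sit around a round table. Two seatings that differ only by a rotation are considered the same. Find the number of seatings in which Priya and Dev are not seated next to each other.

480

All circular seatings of 7 people number (6)! = 720.
Those with Priya next to Dev: fuse the pair into one unit and seat 6 units around a circle — 2·(5)! = 240.
Subtracting, 720 − 240 = 480.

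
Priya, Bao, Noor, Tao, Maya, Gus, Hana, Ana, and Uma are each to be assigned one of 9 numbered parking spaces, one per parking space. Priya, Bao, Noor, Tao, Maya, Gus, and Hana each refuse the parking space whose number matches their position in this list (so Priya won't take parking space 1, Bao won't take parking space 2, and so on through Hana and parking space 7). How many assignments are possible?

Let Aᵢ (for 1 ≤ i ≤ 7) be the placements that put person i in their forbidden parking space. Any j of these fix j positions, leaving (9−j)! ways to fill the rest, and there are C(7,j) ways to pick which j.
By inclusion–exclusion, the number of valid placements is Σ_{j=0}^{7} (−1)^j C(7,j)·(9−j)!.
Computing: 362880 − 282240 + 105840 − 25200 + 4200 − 504 + 42 − 2 = 165016.

165016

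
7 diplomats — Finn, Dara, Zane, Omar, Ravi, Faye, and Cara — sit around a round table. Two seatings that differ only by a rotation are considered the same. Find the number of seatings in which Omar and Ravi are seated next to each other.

240

Glue Omar and Ravi into a block (2 internal orders). Seating 6 units around a circle gives (5)! arrangements.
So 2 × (5)! = 2 × 120 = 240.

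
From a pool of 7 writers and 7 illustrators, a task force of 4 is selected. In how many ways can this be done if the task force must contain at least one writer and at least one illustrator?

With no constraint there are C(14,4) = 1001 possible selections.
Subtract selections that omit an entire group: no writers → C(7,4) = 35; no illustrators → C(7,4) = 35.
Both groups omitted at once is impossible, so 1001 − 70 = 931.

931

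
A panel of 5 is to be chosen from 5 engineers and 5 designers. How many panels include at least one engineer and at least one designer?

250

With no constraint there are C(10,5) = 252 possible selections.
Subtract selections that omit an entire group: no engineers → C(5,5) = 1; no designers → C(5,5) = 1.
Both groups omitted at once is impossible, so 252 − 2 = 250.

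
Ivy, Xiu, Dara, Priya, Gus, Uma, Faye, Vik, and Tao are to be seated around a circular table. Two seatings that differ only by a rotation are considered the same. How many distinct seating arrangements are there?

40320

Around a circle, 9 distinct people have 9!/9 = (8)! = 40320 rotationally distinct seatings.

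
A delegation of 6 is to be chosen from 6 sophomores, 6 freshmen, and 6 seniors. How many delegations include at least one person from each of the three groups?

15795

With no constraint there are C(18,6) = 18564 possible selections.
Selections missing a whole group: no sophomores → C(12,6) = 924; no freshmen → C(12,6) = 924; no seniors → C(12,6) = 924.
Add back selections omitting two groups (i.e. drawn from a single group): C(6,6) + C(6,6) + C(6,6) = 3.
By inclusion–exclusion: 18564 − 2772 + 3 = 15795.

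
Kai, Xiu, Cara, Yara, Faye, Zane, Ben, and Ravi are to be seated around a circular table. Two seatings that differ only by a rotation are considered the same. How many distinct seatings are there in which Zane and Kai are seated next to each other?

1440

Glue Zane and Kai into a block (2 internal orders). Seating 7 units around a circle gives (6)! arrangements.
So 2 × (6)! = 2 × 720 = 1440.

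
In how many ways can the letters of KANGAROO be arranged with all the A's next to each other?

Treat the 2 copies of A as a single block. The multiset to arrange is then {AA, G, K, N, O, O, R}, 7 items in all.
That gives (7)!/(2!) = 2520 arrangements.

2520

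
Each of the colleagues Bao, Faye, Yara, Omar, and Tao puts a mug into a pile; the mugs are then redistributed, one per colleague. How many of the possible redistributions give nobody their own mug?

Let Aᵢ be the assignments in which colleague i gets their own mug. We want the size of the complement of A₁∪…∪A_5.
By inclusion–exclusion this is Σ_{j=0}^{5} (−1)^j C(5,j)·(5−j)!.
Computing: 120 − 120 + 60 − 20 + 5 − 1 = 44.

44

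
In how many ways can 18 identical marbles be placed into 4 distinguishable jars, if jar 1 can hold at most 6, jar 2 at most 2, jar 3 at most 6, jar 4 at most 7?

Without the upper bounds there are C(21,3) = 1330 ways to split 18 among 4 jars.
Subtract solutions that violate a single cap (substitute x_i' = x_i − (cap_i+1)): x_1 ≥ 7 gives C(14,3) = 364; x_2 ≥ 3 gives C(18,3) = 816; x_3 ≥ 7 gives C(14,3) = 364; x_4 ≥ 8 gives C(13,3) = 286. Together 1830.
Add back pairs where two caps are both exceeded: 165 + 35 + 20 + 165 + 120 + 20 = 525.
Subtract triples: 4 + 1 + 0 + 1 = 6.
By inclusion–exclusion the count is 1330 − 1830 + 525 − 6 = 19.

19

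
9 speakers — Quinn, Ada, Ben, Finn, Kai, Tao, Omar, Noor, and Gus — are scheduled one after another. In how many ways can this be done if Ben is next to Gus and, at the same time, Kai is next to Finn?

20160

Treat {Ben,Gus} as one block (2 orders) and {Kai,Finn} as another (2 orders).
That leaves 7 units to arrange: 2 × 2 × 7! = 4 × 5040 = 20160.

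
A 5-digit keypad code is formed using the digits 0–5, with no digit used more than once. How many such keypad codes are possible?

720

With no repetition, fill the 5 digits in order: 6 choices, then 5, down to 2.
6 × 5 × 4 × 3 × 2 = 720.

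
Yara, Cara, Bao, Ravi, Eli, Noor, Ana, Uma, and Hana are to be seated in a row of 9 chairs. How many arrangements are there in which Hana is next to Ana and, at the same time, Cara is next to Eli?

Treat {Hana,Ana} as one block (2 orders) and {Cara,Eli} as another (2 orders).
That leaves 7 units to arrange: 2 × 2 × 7! = 4 × 5040 = 20160.

20160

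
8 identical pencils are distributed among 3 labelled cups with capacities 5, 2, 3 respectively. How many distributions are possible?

6

By stars and bars, unrestricted non-negative solutions to x_1+…+x_3 = 8 number C(8+2,2) = 45.
Subtract solutions that violate a single cap (substitute x_i' = x_i − (cap_i+1)): x_1 ≥ 6 gives C(4,2) = 6; x_2 ≥ 3 gives C(7,2) = 21; x_3 ≥ 4 gives C(6,2) = 15. Together 42.
Add back pairs where two caps are both exceeded: 0 + 0 + 3 = 3.
By inclusion–exclusion the count is 45 − 42 + 3 = 6.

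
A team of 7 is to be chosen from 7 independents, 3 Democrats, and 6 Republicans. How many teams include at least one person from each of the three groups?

With no constraint there are C(16,7) = 11440 possible selections.
Subtract selections that omit an entire group: no independents → C(9,7) = 36; no Democrats → C(13,7) = 1716; no Republicans → C(10,7) = 120.
Add back selections omitting two groups (i.e. drawn from a single group): C(7,7) + C(3,7) + C(6,7) = 1.
By inclusion–exclusion: 11440 − 1872 + 1 = 9569.

9569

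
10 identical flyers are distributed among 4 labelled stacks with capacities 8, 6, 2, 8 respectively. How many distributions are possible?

139

Ignoring the caps, the number of non-negative solutions to x_1+…+x_4 = 10 is C(13,3) = 286.
Subtract solutions that violate a single cap (substitute x_i' = x_i − (cap_i+1)): x_1 ≥ 9 gives C(4,3) = 4; x_2 ≥ 7 gives C(6,3) = 20; x_3 ≥ 3 gives C(10,3) = 120; x_4 ≥ 9 gives C(4,3) = 4. Together 148.
Add back pairs where two caps are both exceeded: 0 + 0 + 0 + 1 + 0 + 0 = 1.
By inclusion–exclusion the count is 286 − 148 + 1 = 139.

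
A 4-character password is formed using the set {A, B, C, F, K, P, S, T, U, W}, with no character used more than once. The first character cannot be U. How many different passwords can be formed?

4536

The first character has 10−1 = 9 choices (anything except U).
The remaining 3 characters are filled from the other 9 symbols without repetition: 9 × 8 × 7 = 504.
Total: 9 × 504 = 4536.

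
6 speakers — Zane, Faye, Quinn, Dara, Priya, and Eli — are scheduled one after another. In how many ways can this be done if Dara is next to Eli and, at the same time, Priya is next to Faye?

96

Treat {Dara,Eli} as one block (2 orders) and {Priya,Faye} as another (2 orders).
That leaves 4 units to arrange: 2 × 2 × 4! = 4 × 24 = 96.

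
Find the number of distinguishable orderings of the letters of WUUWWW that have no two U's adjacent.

There are 6!/(4!·2!) = 15 arrangements of WUUWWW in total.
Arrangements with the U's together: treat UU as one letter, giving (5)!/(4!) = 5.
Subtracting, 15 − 5 = 10 arrangements keep the U's apart.

10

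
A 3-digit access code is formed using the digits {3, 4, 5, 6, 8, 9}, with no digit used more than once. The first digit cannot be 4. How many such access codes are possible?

The first digit has 6−1 = 5 choices (anything except 4).
The remaining 2 digits are filled from the other 5 symbols without repetition: 5 × 4 = 20.
Total: 5 × 20 = 100.

100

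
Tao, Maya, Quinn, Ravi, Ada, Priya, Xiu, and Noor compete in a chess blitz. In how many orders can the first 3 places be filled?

There are 8 choices for 1st place, 7 for 2nd, and 6 for 3rd.
That gives 8 × 7 × 6 = 336.

336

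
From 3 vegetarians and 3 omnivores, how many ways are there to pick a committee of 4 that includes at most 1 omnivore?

Split by how many omnivores are chosen (0 through 1).
Sum: C(3,0)·C(3,4) + C(3,1)·C(3,3) = 0 + 3 = 3.

3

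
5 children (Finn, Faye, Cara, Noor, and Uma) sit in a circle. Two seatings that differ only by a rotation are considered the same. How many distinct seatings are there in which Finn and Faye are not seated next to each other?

All circular seatings of 5 people number (4)! = 24.
Those with Finn next to Faye: fuse the pair into one unit and seat 4 units around a circle — 2·(3)! = 12.
Subtracting, 24 − 12 = 12.

12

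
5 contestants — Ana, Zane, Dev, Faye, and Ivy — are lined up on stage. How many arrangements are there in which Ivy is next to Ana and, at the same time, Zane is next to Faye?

24

Treat {Ivy,Ana} as one block (2 orders) and {Zane,Faye} as another (2 orders).
That leaves 3 units to arrange: 2 × 2 × 3! = 4 × 6 = 24.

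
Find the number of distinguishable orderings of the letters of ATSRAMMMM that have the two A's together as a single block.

Treat the 2 copies of A as a single block. The multiset to arrange is then {AA, M, M, M, M, R, S, T}, 8 items in all.
That gives (8)!/(4!) = 1680 arrangements.

1680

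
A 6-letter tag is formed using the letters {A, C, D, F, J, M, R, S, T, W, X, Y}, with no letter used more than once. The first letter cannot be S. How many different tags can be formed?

609840

The first letter has 12−1 = 11 choices (anything except S).
The remaining 5 letters are filled from the other 11 symbols without repetition: 11 × 10 × 9 × 8 × 7 = 55440.
Total: 11 × 55440 = 609840.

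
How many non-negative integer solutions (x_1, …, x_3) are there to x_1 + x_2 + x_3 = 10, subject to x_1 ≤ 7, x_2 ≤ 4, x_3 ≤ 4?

19

Ignoring the caps, the number of non-negative solutions to x_1+…+x_3 = 10 is C(12,2) = 66.
Subtract solutions that violate a single cap (substitute x_i' = x_i − (cap_i+1)): x_1 ≥ 8 gives C(4,2) = 6; x_2 ≥ 5 gives C(7,2) = 21; x_3 ≥ 5 gives C(7,2) = 21. Together 48.
Add back pairs where two caps are both exceeded: 0 + 0 + 1 = 1.
By inclusion–exclusion the count is 66 − 48 + 1 = 19.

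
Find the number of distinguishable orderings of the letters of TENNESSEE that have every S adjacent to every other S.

Treat the 2 copies of S as a single block. The multiset to arrange is then {SS, E, E, E, E, N, N, T}, 8 items in all.
That gives (8)!/(4!·2!) = 840 arrangements.

840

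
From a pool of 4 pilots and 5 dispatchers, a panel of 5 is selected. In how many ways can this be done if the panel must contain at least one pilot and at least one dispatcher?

Total 5-person selections from all 9: C(9,5) = 126.
Selections missing a whole group: no pilots → C(5,5) = 1; no dispatchers → C(4,5) = 0.
Both groups omitted at once is impossible, so 126 − 1 = 125.

125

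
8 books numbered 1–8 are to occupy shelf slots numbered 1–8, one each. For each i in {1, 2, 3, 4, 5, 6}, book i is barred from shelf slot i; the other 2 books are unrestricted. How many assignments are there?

18806

Let Aᵢ (for 1 ≤ i ≤ 6) be the placements that put book i in its forbidden shelf slot. Any j of these fix j positions, leaving (8−j)! ways to fill the rest, and there are C(6,j) ways to pick which j.
By inclusion–exclusion, the number of valid placements is Σ_{j=0}^{6} (−1)^j C(6,j)·(8−j)!.
Computing: 40320 − 30240 + 10800 − 2400 + 360 − 36 + 2 = 18806.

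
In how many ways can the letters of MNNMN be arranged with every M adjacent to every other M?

4

Treat the 2 copies of M as a single block. The multiset to arrange is then {MM, N, N, N}, 4 items in all.
That gives (4)!/(3!) = 4 arrangements.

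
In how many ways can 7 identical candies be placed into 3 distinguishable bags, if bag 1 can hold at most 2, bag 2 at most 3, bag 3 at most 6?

Without the upper bounds there are C(9,2) = 36 ways to split 7 among 3 bags.
Subtract solutions that violate a single cap (substitute x_i' = x_i − (cap_i+1)): x_1 ≥ 3 gives C(6,2) = 15; x_2 ≥ 4 gives C(5,2) = 10; x_3 ≥ 7 gives C(2,2) = 1. Together 26.
Add back pairs where two caps are both exceeded: 1 + 0 + 0 = 1.
By inclusion–exclusion the count is 36 − 26 + 1 = 11.

11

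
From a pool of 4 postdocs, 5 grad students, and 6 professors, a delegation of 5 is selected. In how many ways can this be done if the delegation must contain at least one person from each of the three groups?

Total 5-person selections from all 15: C(15,5) = 3003.
Selections missing a whole group: no postdocs → C(11,5) = 462; no grad students → C(10,5) = 252; no professors → C(9,5) = 126.
Add back selections omitting two groups (i.e. drawn from a single group): C(4,5) + C(5,5) + C(6,5) = 7.
By inclusion–exclusion: 3003 − 840 + 7 = 2170.

2170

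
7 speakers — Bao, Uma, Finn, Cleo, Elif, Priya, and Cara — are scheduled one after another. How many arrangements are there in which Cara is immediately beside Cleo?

1440

Glue Cara and Cleo into one block (2 internal orders), leaving 6 units to arrange in a row.
That gives 2 × 6! = 2 × 720 = 1440.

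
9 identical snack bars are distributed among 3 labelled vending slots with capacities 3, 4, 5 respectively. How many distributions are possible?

10

By stars and bars, unrestricted non-negative solutions to x_1+…+x_3 = 9 number C(9+2,2) = 55.
Subtract solutions that violate a single cap (substitute x_i' = x_i − (cap_i+1)): x_1 ≥ 4 gives C(7,2) = 21; x_2 ≥ 5 gives C(6,2) = 15; x_3 ≥ 6 gives C(5,2) = 10. Together 46.
Add back pairs where two caps are both exceeded: 1 + 0 + 0 = 1.
By inclusion–exclusion the count is 55 − 46 + 1 = 10.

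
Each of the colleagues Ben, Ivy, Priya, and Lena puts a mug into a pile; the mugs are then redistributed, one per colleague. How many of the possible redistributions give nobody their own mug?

9

Count assignments avoiding every fixed point. For any j of the 4 colleagues fixed to their own mug, the other 4−j can be arranged in (4−j)! ways.
By inclusion–exclusion this is Σ_{j=0}^{4} (−1)^j C(4,j)·(4−j)!.
Computing: 24 − 24 + 12 − 4 + 1 = 9.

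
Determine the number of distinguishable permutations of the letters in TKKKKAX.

Letter multiplicities in TKKKKAX: A×1, K×4, T×1, X×1.
Dividing 7! = 5040 by 4! = 24 for the repeated letters gives 210.

210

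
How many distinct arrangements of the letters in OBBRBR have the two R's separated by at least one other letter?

40

There are 6!/(3!·2!) = 60 arrangements of OBBRBR in total.
If the two R's are adjacent, glue them into one block, leaving 5 items to arrange: (5)!/(3!) = 20 ways.
Subtracting, 60 − 20 = 40 arrangements keep the R's apart.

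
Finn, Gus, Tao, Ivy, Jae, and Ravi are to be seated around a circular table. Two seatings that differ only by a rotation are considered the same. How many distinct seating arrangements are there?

Seat Finn anywhere (absorbing the rotational symmetry), then permute the other 5: (5)! = 120.

120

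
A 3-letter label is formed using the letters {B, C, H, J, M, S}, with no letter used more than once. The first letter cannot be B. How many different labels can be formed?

The first letter has 6−1 = 5 choices (anything except B).
The remaining 2 letters are filled from the other 5 symbols without repetition: 5 × 4 = 20.
Total: 5 × 20 = 100.

100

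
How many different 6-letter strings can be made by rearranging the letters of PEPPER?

PEPPER has 6 letters with E appearing twice and P appearing 3 times.
Dividing 6! = 720 by 3!·2! = 12 for the repeated letters gives 60.

60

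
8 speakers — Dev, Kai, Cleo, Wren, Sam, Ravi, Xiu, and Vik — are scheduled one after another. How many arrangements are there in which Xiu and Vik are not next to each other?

Of the 8! = 40320 arrangements, those with Xiu and Vik adjacent number 2 × 7! = 10080 (treat the pair as a block with 2 internal orders).
Complementary counting: 40320 − 10080 = 30240.

30240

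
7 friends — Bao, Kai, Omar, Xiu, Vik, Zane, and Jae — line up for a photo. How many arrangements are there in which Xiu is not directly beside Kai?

3600

Of the 7! = 5040 arrangements, those with Xiu and Kai adjacent number 2 × 6! = 1440 (treat the pair as a block with 2 internal orders).
Complementary counting: 5040 − 1440 = 3600.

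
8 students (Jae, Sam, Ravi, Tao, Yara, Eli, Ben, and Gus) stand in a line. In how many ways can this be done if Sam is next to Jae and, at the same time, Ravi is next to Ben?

2880

Treat {Sam,Jae} as one block (2 orders) and {Ravi,Ben} as another (2 orders).
That leaves 6 units to arrange: 2 × 2 × 6! = 4 × 720 = 2880.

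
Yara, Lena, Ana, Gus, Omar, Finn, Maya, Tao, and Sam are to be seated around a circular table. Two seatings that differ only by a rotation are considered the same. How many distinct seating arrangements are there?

Seat Yara anywhere (absorbing the rotational symmetry), then permute the other 8: (8)! = 40320.

40320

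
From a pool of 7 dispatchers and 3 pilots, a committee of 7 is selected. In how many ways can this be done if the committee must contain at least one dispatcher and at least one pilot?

With no constraint there are C(10,7) = 120 possible selections.
Subtract selections that omit an entire group: no dispatchers → C(3,7) = 0; no pilots → C(7,7) = 1.
Both groups omitted at once is impossible, so 120 − 1 = 119.

119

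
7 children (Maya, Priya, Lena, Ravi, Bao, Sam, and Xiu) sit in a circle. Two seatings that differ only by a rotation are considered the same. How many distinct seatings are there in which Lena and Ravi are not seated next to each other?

480

Without the restriction there are (6)! = 720 seatings.
Seatings with Lena beside Ravi: treat them as a block with 2 internal orders, giving 2 × (5)! = 240.
Subtracting, 720 − 240 = 480.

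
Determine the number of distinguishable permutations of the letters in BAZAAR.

Letter multiplicities in BAZAAR: A×3, B×1, R×1, Z×1.
So there are 6! / (3!) = 120 distinguishable arrangements.

120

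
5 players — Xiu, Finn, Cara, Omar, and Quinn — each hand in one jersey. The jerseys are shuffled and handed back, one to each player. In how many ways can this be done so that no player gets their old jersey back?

44

This is the derangement count D_5: permutations of 5 items with no fixed point.
By inclusion–exclusion this is Σ_{j=0}^{5} (−1)^j C(5,j)·(5−j)!.
Computing: 120 − 120 + 60 − 20 + 5 − 1 = 44.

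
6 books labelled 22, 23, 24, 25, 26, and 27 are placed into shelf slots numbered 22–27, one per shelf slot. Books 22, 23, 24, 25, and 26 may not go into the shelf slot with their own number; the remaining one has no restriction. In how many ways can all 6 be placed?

309

Let Aᵢ (for 22 ≤ i ≤ 26) be the placements that put book i in its forbidden shelf slot. Any j of these fix j positions, leaving (6−j)! ways to fill the rest, and there are C(5,j) ways to pick which j.
By inclusion–exclusion, the number of valid placements is Σ_{j=0}^{5} (−1)^j C(5,j)·(6−j)!.
Computing: 720 − 600 + 240 − 60 + 10 − 1 = 309.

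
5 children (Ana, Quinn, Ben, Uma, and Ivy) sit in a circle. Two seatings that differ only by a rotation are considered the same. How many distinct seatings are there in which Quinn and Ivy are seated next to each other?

12

Treat {Quinn, Ivy} as one unit (2 internal orders) and seat the resulting 4 units around the table: (3)! circular arrangements.
So 2 × (3)! = 2 × 6 = 12.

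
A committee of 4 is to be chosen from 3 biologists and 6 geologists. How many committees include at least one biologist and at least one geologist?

With no constraint there are C(9,4) = 126 possible selections.
Selections missing a whole group: no biologists → C(6,4) = 15; no geologists → C(3,4) = 0.
Both groups omitted at once is impossible, so 126 − 15 = 111.

111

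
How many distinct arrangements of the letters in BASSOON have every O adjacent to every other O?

360

Treat the 2 copies of O as a single block. The multiset to arrange is then {OO, A, B, N, S, S}, 6 items in all.
That gives (6)!/(2!) = 360 arrangements.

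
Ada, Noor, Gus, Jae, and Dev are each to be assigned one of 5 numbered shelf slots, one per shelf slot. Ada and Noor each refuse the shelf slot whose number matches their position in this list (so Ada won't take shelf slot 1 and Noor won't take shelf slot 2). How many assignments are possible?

78

Let Aᵢ (for i ∈ {1, 2}) be the placements that put person i in their forbidden shelf slot. Any j of these fix j positions, leaving (5−j)! ways to fill the rest, and there are C(2,j) ways to pick which j.
By inclusion–exclusion, the number of valid placements is Σ_{j=0}^{2} (−1)^j C(2,j)·(5−j)!.
Computing: 120 − 48 + 6 = 78.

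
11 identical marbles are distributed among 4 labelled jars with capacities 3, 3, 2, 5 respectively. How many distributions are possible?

10

By stars and bars, unrestricted non-negative solutions to x_1+…+x_4 = 11 number C(11+3,3) = 364.
Subtract solutions that violate a single cap (substitute x_i' = x_i − (cap_i+1)): x_1 ≥ 4 gives C(10,3) = 120; x_2 ≥ 4 gives C(10,3) = 120; x_3 ≥ 3 gives C(11,3) = 165; x_4 ≥ 6 gives C(8,3) = 56. Together 461.
Add back pairs where two caps are both exceeded: 20 + 35 + 4 + 35 + 4 + 10 = 108.
Subtract triples: 1 + 0 + 0 + 0 = 1.
By inclusion–exclusion the count is 364 − 461 + 108 − 1 = 10.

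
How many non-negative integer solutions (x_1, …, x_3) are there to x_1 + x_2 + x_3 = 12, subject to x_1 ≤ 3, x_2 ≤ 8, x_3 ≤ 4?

10

Without the upper bounds there are C(14,2) = 91 ways to split 12 among 3 variables.
Subtract solutions that violate a single cap (substitute x_i' = x_i − (cap_i+1)): x_1 ≥ 4 gives C(10,2) = 45; x_2 ≥ 9 gives C(5,2) = 10; x_3 ≥ 5 gives C(9,2) = 36. Together 91.
Add back pairs where two caps are both exceeded: 0 + 10 + 0 = 10.
By inclusion–exclusion the count is 91 − 91 + 10 = 10.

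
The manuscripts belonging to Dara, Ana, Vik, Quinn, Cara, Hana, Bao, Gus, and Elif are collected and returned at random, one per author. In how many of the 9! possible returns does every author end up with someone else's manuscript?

Count assignments avoiding every fixed point. For any j of the 9 authors fixed to their own manuscript, the other 9−j can be arranged in (9−j)! ways.
By inclusion–exclusion this is Σ_{j=0}^{9} (−1)^j C(9,j)·(9−j)!.
Computing: 362880 − 362880 + 181440 − 60480 + 15120 − 3024 + 504 − 72 + 9 − 1 = 133496.

133496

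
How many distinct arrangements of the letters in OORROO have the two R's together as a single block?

Treat the 2 copies of R as a single block. The multiset to arrange is then {RR, O, O, O, O}, 5 items in all.
That gives (5)!/(4!) = 5 arrangements.

5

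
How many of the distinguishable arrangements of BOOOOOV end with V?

Fix V in the last position and arrange the remaining 6 letters.
Those 6 letters have O appearing 5 times, giving (6)!/(5!) = 6.

6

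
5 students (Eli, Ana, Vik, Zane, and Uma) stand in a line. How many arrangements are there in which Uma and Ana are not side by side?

Of the 5! = 120 arrangements, those with Uma and Ana adjacent number 2 × 4! = 48 (treat the pair as a block with 2 internal orders).
Complementary counting: 120 − 48 = 72.

72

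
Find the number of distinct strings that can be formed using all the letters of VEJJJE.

60

The 6 letters of VEJJJE have repeats: E appearing twice and J appearing 3 times.
So there are 6! / (3!·2!) = 60 distinguishable arrangements.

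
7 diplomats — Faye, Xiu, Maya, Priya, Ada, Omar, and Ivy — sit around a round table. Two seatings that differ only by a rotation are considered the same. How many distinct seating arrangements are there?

Around a circle, 7 distinct people have 7!/7 = (6)! = 720 rotationally distinct seatings.

720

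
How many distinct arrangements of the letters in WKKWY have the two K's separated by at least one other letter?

18

Total arrangements of WKKWY: 5!/(2!·2!) = 30.
If the two K's are adjacent, glue them into one block, leaving 4 items to arrange: (4)!/(2!) = 12 ways.
Subtracting, 30 − 12 = 18 arrangements keep the K's apart.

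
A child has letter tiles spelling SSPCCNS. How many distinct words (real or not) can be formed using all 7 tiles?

420

Letter multiplicities in SSPCCNS: C×2, N×1, P×1, S×3.
The number of distinct arrangements is 7!/(3!·2!) = 5040/12 = 420.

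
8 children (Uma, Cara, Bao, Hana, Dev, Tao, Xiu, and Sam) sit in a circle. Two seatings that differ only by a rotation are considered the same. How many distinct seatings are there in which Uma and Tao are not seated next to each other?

3600

Without the restriction there are (7)! = 5040 seatings.
Those with Uma next to Tao: fuse the pair into one unit and seat 7 units around a circle — 2·(6)! = 1440.
Subtracting, 5040 − 1440 = 3600.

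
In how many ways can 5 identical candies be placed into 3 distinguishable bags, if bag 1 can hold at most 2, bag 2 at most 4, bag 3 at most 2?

Without the upper bounds there are C(7,2) = 21 ways to split 5 among 3 bags.
Subtract solutions that violate a single cap (substitute x_i' = x_i − (cap_i+1)): x_1 ≥ 3 gives C(4,2) = 6; x_2 ≥ 5 gives C(2,2) = 1; x_3 ≥ 3 gives C(4,2) = 6. Together 13.
No two caps can be exceeded simultaneously, so the pair terms are all 0.
By inclusion–exclusion the count is 21 − 13 + 0 = 8.

8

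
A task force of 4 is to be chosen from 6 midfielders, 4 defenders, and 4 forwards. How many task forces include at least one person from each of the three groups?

With no constraint there are C(14,4) = 1001 possible selections.
Selections missing a whole group: no midfielders → C(8,4) = 70; no defenders → C(10,4) = 210; no forwards → C(10,4) = 210.
Add back selections omitting two groups (i.e. drawn from a single group): C(6,4) + C(4,4) + C(4,4) = 17.
By inclusion–exclusion: 1001 − 490 + 17 = 528.

528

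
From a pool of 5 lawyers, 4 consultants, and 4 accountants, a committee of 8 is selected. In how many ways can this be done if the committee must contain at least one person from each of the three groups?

1268

With no constraint there are C(13,8) = 1287 possible selections.
Subtract selections that omit an entire group: no lawyers → C(8,8) = 1; no consultants → C(9,8) = 9; no accountants → C(9,8) = 9.
Add back selections omitting two groups (i.e. drawn from a single group): C(5,8) + C(4,8) + C(4,8) = 0.
By inclusion–exclusion: 1287 − 19 + 0 = 1268.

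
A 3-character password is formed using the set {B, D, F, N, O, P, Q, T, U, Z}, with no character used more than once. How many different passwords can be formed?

720

Choose and order 3 of the 10 symbols: the first character has 10 options, the next 9, then 8.
10 × 9 × 8 = 720.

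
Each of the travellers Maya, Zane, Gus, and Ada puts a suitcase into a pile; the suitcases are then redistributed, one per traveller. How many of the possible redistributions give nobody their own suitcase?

Let Aᵢ be the assignments in which traveller i gets their own suitcase. We want the size of the complement of A₁∪…∪A_4.
By inclusion–exclusion this is Σ_{j=0}^{4} (−1)^j C(4,j)·(4−j)!.
Computing: 24 − 24 + 12 − 4 + 1 = 9.

9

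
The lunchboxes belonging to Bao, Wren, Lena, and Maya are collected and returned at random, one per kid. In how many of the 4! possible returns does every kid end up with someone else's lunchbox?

9

Let Aᵢ be the assignments in which kid i gets their own lunchbox. We want the size of the complement of A₁∪…∪A_4.
By inclusion–exclusion this is Σ_{j=0}^{4} (−1)^j C(4,j)·(4−j)!.
Computing: 24 − 24 + 12 − 4 + 1 = 9.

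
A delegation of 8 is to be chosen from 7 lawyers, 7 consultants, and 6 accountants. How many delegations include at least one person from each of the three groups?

Total 8-person selections from all 20: C(20,8) = 125970.
Selections missing a whole group: no lawyers → C(13,8) = 1287; no consultants → C(13,8) = 1287; no accountants → C(14,8) = 3003.
Add back selections omitting two groups (i.e. drawn from a single group): C(7,8) + C(7,8) + C(6,8) = 0.
By inclusion–exclusion: 125970 − 5577 + 0 = 120393.

120393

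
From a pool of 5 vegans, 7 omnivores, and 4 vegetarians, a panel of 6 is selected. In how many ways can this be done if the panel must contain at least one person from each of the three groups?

With no constraint there are C(16,6) = 8008 possible selections.
Selections missing a whole group: no vegans → C(11,6) = 462; no omnivores → C(9,6) = 84; no vegetarians → C(12,6) = 924.
Add back selections omitting two groups (i.e. drawn from a single group): C(5,6) + C(7,6) + C(4,6) = 7.
By inclusion–exclusion: 8008 − 1470 + 7 = 6545.

6545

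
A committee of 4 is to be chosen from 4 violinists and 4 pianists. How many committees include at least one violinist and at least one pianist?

Unrestricted: C(8,4) = 70 ways to pick any 4 of the 8.
Subtract selections that omit an entire group: no violinists → C(4,4) = 1; no pianists → C(4,4) = 1.
Both groups omitted at once is impossible, so 70 − 2 = 68.

68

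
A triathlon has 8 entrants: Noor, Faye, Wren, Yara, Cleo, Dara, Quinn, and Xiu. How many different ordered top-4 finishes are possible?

There are 8 choices for 1st place, 7 for 2nd, and so on down to 5 for position 4.
That gives 8 × 7 × 6 × 5 = 1680.

1680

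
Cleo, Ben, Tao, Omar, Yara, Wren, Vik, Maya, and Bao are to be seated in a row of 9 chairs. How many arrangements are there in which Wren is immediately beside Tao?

Glue Wren and Tao into one block (2 internal orders), leaving 8 units to arrange in a row.
So the count is 2·(8)! = 80640.

80640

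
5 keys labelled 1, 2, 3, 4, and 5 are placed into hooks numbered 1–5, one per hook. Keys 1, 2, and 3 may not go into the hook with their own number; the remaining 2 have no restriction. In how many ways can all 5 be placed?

64

Let Aᵢ (for i ∈ {1, 2, 3}) be the placements that put key i in its forbidden hook. Any j of these fix j positions, leaving (5−j)! ways to fill the rest, and there are C(3,j) ways to pick which j.
By inclusion–exclusion, the number of valid placements is Σ_{j=0}^{3} (−1)^j C(3,j)·(5−j)!.
Computing: 120 − 72 + 18 − 2 = 64.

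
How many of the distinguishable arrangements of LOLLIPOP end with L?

Fix L in the last position and arrange the remaining 7 letters.
Those 7 letters have L appearing twice, O appearing twice, and P appearing twice, giving (7)!/(2!·2!·2!) = 630.

630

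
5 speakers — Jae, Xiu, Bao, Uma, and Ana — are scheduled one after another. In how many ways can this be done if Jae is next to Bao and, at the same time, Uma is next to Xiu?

Treat {Jae,Bao} as one block (2 orders) and {Uma,Xiu} as another (2 orders).
That leaves 3 units to arrange: 2 × 2 × 3! = 4 × 6 = 24.

24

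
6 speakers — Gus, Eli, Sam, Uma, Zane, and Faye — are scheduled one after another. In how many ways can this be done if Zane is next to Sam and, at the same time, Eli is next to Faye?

96

Treat {Zane,Sam} as one block (2 orders) and {Eli,Faye} as another (2 orders).
That leaves 4 units to arrange: 2 × 2 × 4! = 4 × 24 = 96.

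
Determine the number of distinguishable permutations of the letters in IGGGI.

10

IGGGI has 5 letters with G appearing 3 times and I appearing twice.
The number of distinct arrangements is 5!/(3!·2!) = 120/12 = 10.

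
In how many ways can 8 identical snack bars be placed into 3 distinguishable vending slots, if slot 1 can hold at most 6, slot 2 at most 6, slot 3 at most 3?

24

By stars and bars, unrestricted non-negative solutions to x_1+…+x_3 = 8 number C(8+2,2) = 45.
Subtract solutions that violate a single cap (substitute x_i' = x_i − (cap_i+1)): x_1 ≥ 7 gives C(3,2) = 3; x_2 ≥ 7 gives C(3,2) = 3; x_3 ≥ 4 gives C(6,2) = 15. Together 21.
No two caps can be exceeded simultaneously, so the pair terms are all 0.
By inclusion–exclusion the count is 45 − 21 + 0 = 24.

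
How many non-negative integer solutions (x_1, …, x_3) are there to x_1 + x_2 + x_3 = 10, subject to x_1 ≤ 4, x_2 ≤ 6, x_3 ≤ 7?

Ignoring the caps, the number of non-negative solutions to x_1+…+x_3 = 10 is C(12,2) = 66.
Subtract solutions that violate a single cap (substitute x_i' = x_i − (cap_i+1)): x_1 ≥ 5 gives C(7,2) = 21; x_2 ≥ 7 gives C(5,2) = 10; x_3 ≥ 8 gives C(4,2) = 6. Together 37.
No two caps can be exceeded simultaneously, so the pair terms are all 0.
By inclusion–exclusion the count is 66 − 37 + 0 = 29.

29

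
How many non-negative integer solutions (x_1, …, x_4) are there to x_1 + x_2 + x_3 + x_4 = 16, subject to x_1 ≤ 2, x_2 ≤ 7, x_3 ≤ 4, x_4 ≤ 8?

By stars and bars, unrestricted non-negative solutions to x_1+…+x_4 = 16 number C(16+3,3) = 969.
Subtract solutions that violate a single cap (substitute x_i' = x_i − (cap_i+1)): x_1 ≥ 3 gives C(16,3) = 560; x_2 ≥ 8 gives C(11,3) = 165; x_3 ≥ 5 gives C(14,3) = 364; x_4 ≥ 9 gives C(10,3) = 120. Together 1209.
Add back pairs where two caps are both exceeded: 56 + 165 + 35 + 20 + 0 + 10 = 286.
Subtract triples: 1 + 0 + 0 + 0 = 1.
By inclusion–exclusion the count is 969 − 1209 + 286 − 1 = 45.

45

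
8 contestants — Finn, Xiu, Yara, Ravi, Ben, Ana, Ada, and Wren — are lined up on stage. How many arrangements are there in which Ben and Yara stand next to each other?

Treat {Ben, Yara} as a single unit. There are 7 units to order, and the pair itself can be ordered 2 ways.
So the count is 2·(7)! = 10080.

10080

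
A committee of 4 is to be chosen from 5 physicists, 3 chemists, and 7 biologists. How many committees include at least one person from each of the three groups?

630

Total 4-person selections from all 15: C(15,4) = 1365.
Selections missing a whole group: no physicists → C(10,4) = 210; no chemists → C(12,4) = 495; no biologists → C(8,4) = 70.
Add back selections omitting two groups (i.e. drawn from a single group): C(5,4) + C(3,4) + C(7,4) = 40.
By inclusion–exclusion: 1365 − 775 + 40 = 630.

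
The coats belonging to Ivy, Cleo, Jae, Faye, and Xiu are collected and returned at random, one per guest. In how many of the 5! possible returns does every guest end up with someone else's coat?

44

Count assignments avoiding every fixed point. For any j of the 5 guests fixed to their own coat, the other 5−j can be arranged in (5−j)! ways.
By inclusion–exclusion this is Σ_{j=0}^{5} (−1)^j C(5,j)·(5−j)!.
Computing: 120 − 120 + 60 − 20 + 5 − 1 = 44.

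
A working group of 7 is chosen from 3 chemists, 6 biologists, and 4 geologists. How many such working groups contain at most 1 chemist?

Split by how many chemists are chosen (0 through 1).
Sum: C(3,0)·C(10,7) + C(3,1)·C(10,6) = 120 + 630 = 750.

750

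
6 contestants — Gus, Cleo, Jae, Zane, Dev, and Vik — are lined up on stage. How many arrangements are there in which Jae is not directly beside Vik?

There are 6! = 720 arrangements in all. If Jae and Vik are adjacent, merging them into one block gives 2·(5)! = 240 arrangements.
So 720 − 240 = 480 arrangements keep them apart.

480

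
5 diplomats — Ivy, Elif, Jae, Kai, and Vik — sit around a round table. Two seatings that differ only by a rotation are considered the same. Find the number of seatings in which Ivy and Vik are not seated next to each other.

Without the restriction there are (4)! = 24 seatings.
Those with Ivy next to Vik: fuse the pair into one unit and seat 4 units around a circle — 2·(3)! = 12.
Subtracting, 24 − 12 = 12.

12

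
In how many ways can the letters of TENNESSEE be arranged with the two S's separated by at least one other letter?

2940

There are 9!/(4!·2!·2!) = 3780 arrangements of TENNESSEE in total.
Arrangements with the S's together: treat SS as one letter, giving (8)!/(4!·2!) = 840.
Subtracting, 3780 − 840 = 2940 arrangements keep the S's apart.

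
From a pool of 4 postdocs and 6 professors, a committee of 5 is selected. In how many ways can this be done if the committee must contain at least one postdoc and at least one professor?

246

Unrestricted: C(10,5) = 252 ways to pick any 5 of the 10.
Selections missing a whole group: no postdocs → C(6,5) = 6; no professors → C(4,5) = 0.
Both groups omitted at once is impossible, so 252 − 6 = 246.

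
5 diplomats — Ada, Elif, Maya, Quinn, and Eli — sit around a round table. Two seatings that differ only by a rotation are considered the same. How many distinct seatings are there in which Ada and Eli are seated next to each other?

Treat {Ada, Eli} as one unit (2 internal orders) and seat the resulting 4 units around the table: (3)! circular arrangements.
So 2 × (3)! = 2 × 6 = 12.

12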